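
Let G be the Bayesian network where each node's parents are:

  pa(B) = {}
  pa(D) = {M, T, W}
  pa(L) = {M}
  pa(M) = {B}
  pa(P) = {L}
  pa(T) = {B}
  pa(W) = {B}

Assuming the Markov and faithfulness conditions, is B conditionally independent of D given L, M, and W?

There are 3 undirected paths between B and D; checking each against the conditioning set {L, M, W}:
Path 1: B → W → D
  W is a chain here and W is conditioned on, so the path is blocked at W.
Path 2: B → M → D
  M is a chain here and M is conditioned on, so the path is blocked at M.
Path 3: B → T → D
  T is a chain and T is not conditioned on — no node blocks this path, so it is active.
At least one path is unblocked, so d-separation fails.

No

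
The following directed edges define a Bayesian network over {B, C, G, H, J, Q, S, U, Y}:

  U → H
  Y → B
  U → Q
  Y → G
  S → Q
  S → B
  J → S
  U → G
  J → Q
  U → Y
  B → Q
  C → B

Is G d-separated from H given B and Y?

No

We examine all 5 paths between G and H:
Path 1: G ← Y → B → Q ← U → H
  Y is a fork here and Y is conditioned on, so the path is blocked at Y.
Path 2: G ← Y → B ← S → Q ← U → H
  Y is a fork here and Y is conditioned on, so the path is blocked at Y.
Path 3: G ← Y → B ← S ← J → Q ← U → H
  Y is a fork here and Y is conditioned on, so the path is blocked at Y.
Path 4: G ← Y ← U → H
  Y is a chain here and Y is conditioned on, so the path is blocked at Y.
Path 5: G ← U → H
  U is a fork and U is not conditioned on — no node blocks this path, so it is active.
Since the path G ← U → H is active, G and H are not d-separated given {B, Y}.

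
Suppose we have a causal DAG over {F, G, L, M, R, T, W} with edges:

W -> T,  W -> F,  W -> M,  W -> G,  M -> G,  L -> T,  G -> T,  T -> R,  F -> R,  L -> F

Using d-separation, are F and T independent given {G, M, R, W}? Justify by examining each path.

5 paths connect F and T; each must be blocked for d-separation to hold:
  1. F ← W → G → T — W:fork[blocks]; G:chain[blocks] ⇒ blocked
  2. F ← W → M → G → T — W:fork[blocks]; M:chain[blocks]; G:chain[blocks] ⇒ blocked
  3. F ← W → T — W:fork[blocks] ⇒ blocked
  4. F → R ← T — R:collider[open] ⇒ active
  5. F ← L → T — L:fork[open] ⇒ active
At least one path is unblocked, so d-separation fails.

No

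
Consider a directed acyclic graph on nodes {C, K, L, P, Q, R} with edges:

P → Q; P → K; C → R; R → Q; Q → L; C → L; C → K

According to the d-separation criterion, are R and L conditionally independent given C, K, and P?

No — R and L are not d-separated given {C, K, P}.

We examine all 4 paths between R and L:
Path 1: R → Q → L
  Q is a chain and Q is not conditioned on — no node blocks this path, so it is active.
Path 2: R → Q ← P → K ← C → L
  Q is a collider here and neither Q nor any of its descendants is conditioned on, so the collider stays closed — the path is blocked at Q.
Path 3: R ← C → L
  C is a fork here and C is conditioned on, so the path is blocked at C.
Path 4: R ← C → K ← P → Q → L
  C is a fork here and C is conditioned on, so the path is blocked at C.
At least one path is unblocked, so d-separation fails.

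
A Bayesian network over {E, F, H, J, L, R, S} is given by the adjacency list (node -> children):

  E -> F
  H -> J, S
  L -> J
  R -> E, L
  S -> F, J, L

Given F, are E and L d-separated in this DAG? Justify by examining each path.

No

There are 4 undirected paths between E and L; checking each against the conditioning set {F}:
Path 1: E ← R → L
  R is a fork and R is not conditioned on — no node blocks this path, so it is active.
Path 2: E → F ← S → L
  F is a collider and F is conditioned on, which opens it; S is a fork and S is not conditioned on — no node blocks this path, so it is active.
Path 3: E → F ← S ← H → J ← L
  J is a collider here and neither J nor any of its descendants is conditioned on, so the collider stays closed — the path is blocked at J.
Path 4: E → F ← S → J ← L
  J is a collider here and neither J nor any of its descendants is conditioned on, so the collider stays closed — the path is blocked at J.
Because an active path exists, E and L are not d-separated.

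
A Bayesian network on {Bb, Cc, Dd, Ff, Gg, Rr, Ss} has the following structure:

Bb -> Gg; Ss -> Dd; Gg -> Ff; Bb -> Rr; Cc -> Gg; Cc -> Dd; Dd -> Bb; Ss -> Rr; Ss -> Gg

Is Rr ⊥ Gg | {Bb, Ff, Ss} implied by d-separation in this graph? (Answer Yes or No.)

Yes — Rr and Gg are d-separated given {Bb, Ff, Ss}.

6 paths connect Rr and Gg; each must be blocked for d-separation to hold:
Path 1: Rr ← Ss → Dd → Bb → Gg
  Ss is a fork here and Ss is conditioned on, so the path is blocked at Ss.
Path 2: Rr ← Ss → Dd ← Cc → Gg
  Ss is a fork here and Ss is conditioned on, so the path is blocked at Ss.
Path 3: Rr ← Ss → Gg
  Ss is a fork here and Ss is conditioned on, so the path is blocked at Ss.
Path 4: Rr ← Bb ← Dd ← Ss → Gg
  Bb is a chain here and Bb is conditioned on, so the path is blocked at Bb.
Path 5: Rr ← Bb ← Dd ← Cc → Gg
  Bb is a chain here and Bb is conditioned on, so the path is blocked at Bb.
Path 6: Rr ← Bb → Gg
  Bb is a fork here and Bb is conditioned on, so the path is blocked at Bb.
Since every path is blocked, d-separation holds.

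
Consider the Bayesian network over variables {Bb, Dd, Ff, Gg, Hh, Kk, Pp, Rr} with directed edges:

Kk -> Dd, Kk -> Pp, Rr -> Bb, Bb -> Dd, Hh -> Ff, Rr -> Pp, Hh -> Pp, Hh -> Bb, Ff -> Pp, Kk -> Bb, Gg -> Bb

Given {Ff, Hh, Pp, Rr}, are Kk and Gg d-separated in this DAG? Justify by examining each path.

Yes

We examine all 5 paths between Kk and Gg:
  1. Kk → Pp ← Hh → Bb ← Gg — Pp:collider[open]; Hh:fork[blocks]; Bb:collider[blocks] ⇒ blocked
  2. Kk → Pp ← Ff ← Hh → Bb ← Gg — Pp:collider[open]; Ff:chain[blocks]; Hh:fork[blocks]; Bb:collider[blocks] ⇒ blocked
  3. Kk → Pp ← Rr → Bb ← Gg — Pp:collider[open]; Rr:fork[blocks]; Bb:collider[blocks] ⇒ blocked
  4. Kk → Dd ← Bb ← Gg — Dd:collider[blocks]; Bb:chain[open] ⇒ blocked
  5. Kk → Bb ← Gg — Bb:collider[blocks] ⇒ blocked
All paths are blocked; Kk ⊥ Gg | {Ff, Hh, Pp, Rr} holds.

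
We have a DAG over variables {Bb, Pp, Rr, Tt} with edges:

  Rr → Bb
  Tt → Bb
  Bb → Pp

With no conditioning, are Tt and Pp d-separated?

No

There is one path between Tt and Pp:
Path 1: Tt → Bb → Pp
  Bb is a chain and Bb is not conditioned on — no node blocks this path, so it is active.
At least one path is unblocked, so d-separation fails.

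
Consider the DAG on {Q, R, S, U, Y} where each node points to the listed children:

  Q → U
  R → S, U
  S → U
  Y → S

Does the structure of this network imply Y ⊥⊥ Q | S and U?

2 paths connect Y and Q; each must be blocked for d-separation to hold:
  1. Y → S ← R → U ← Q — S:collider[open]; R:fork[open]; U:collider[open] ⇒ active
  2. Y → S → U ← Q — S:chain[blocks]; U:collider[open] ⇒ blocked
Since the path Y → S ← R → U ← Q is active, Y and Q are not d-separated given {S, U}.

No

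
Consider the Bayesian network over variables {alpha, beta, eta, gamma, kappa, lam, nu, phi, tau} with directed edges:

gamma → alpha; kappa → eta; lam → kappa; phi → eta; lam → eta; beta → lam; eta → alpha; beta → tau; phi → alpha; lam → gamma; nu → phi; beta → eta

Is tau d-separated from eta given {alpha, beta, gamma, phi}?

Yes

5 paths connect tau and eta; each must be blocked for d-separation to hold:
Path 1: tau ← beta → eta
  beta is a fork here and beta is conditioned on, so the path is blocked at beta.
Path 2: tau ← beta → lam → kappa → eta
  beta is a fork here and beta is conditioned on, so the path is blocked at beta.
Path 3: tau ← beta → lam → eta
  beta is a fork here and beta is conditioned on, so the path is blocked at beta.
Path 4: tau ← beta → lam → gamma → alpha ← phi → eta
  beta is a fork here and beta is conditioned on, so the path is blocked at beta.
Path 5: tau ← beta → lam → gamma → alpha ← eta
  beta is a fork here and beta is conditioned on, so the path is blocked at beta.
Every path is blocked, so tau and eta are d-separated given {alpha, beta, gamma, phi}.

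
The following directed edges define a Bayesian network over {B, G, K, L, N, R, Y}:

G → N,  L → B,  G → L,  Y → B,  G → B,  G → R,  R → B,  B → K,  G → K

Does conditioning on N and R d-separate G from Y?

Yes

We examine all 4 paths between G and Y:
  1. G → K ← B ← Y — K:collider[blocks]; B:chain[open] ⇒ blocked
  2. G → L → B ← Y — L:chain[open]; B:collider[blocks] ⇒ blocked
  3. G → R → B ← Y — R:chain[blocks]; B:collider[blocks] ⇒ blocked
  4. G → B ← Y — B:collider[blocks] ⇒ blocked
Every path is blocked, so G and Y are d-separated given {N, R}.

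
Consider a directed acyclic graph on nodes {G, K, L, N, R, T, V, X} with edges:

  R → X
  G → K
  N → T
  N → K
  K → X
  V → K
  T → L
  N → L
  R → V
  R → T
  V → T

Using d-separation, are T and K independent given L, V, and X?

There are 6 undirected paths between T and K; checking each against the conditioning set {L, V, X}:
Path 1: T ← R → X ← K
  R is a fork and R is not conditioned on; X is a collider and X is conditioned on, which opens it — no node blocks this path, so it is active.
Path 2: T ← R → V → K
  V is a chain here and V is conditioned on, so the path is blocked at V.
Path 3: T ← V ← R → X ← K
  V is a chain here and V is conditioned on, so the path is blocked at V.
Path 4: T ← V → K
  V is a fork here and V is conditioned on, so the path is blocked at V.
Path 5: T ← N → K
  N is a fork and N is not conditioned on — no node blocks this path, so it is active.
Path 6: T → L ← N → K
  L is a collider and L is conditioned on, which opens it; N is a fork and N is not conditioned on — no node blocks this path, so it is active.
Since the path T ← R → X ← K is active, T and K are not d-separated given {L, V, X}.

No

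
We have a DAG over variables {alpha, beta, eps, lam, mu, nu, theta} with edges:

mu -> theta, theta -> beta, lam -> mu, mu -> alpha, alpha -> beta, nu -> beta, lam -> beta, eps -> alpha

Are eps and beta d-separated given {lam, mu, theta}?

No

Enumerating the 3 paths from eps to beta and testing each for blocking by {lam, mu, theta}:
Path 1: eps → alpha ← mu ← lam → beta
  alpha is a collider here and neither alpha nor any of its descendants is conditioned on, so the collider stays closed — the path is blocked at alpha.
Path 2: eps → alpha ← mu → theta → beta
  alpha is a collider here and neither alpha nor any of its descendants is conditioned on, so the collider stays closed — the path is blocked at alpha.
Path 3: eps → alpha → beta
  alpha is a chain and alpha is not conditioned on — no node blocks this path, so it is active.
At least one path is unblocked, so d-separation fails.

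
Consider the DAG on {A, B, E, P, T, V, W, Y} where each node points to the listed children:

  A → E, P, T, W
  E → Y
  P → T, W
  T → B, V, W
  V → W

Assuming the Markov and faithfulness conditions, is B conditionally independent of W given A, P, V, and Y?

There are 6 undirected paths between B and W; checking each against the conditioning set {A, P, V, Y}:
Path 1: B ← T → W
  T is a fork and T is not conditioned on — no node blocks this path, so it is active.
Path 2: B ← T → V → W
  V is a chain here and V is conditioned on, so the path is blocked at V.
Path 3: B ← T ← A → W
  A is a fork here and A is conditioned on, so the path is blocked at A.
Path 4: B ← T ← A → P → W
  A is a fork here and A is conditioned on, so the path is blocked at A.
Path 5: B ← T ← P → W
  P is a fork here and P is conditioned on, so the path is blocked at P.
Path 6: B ← T ← P ← A → W
  P is a chain here and P is conditioned on, so the path is blocked at P.
Since the path B ← T → W is active, B and W are not d-separated given {A, P, V, Y}.

No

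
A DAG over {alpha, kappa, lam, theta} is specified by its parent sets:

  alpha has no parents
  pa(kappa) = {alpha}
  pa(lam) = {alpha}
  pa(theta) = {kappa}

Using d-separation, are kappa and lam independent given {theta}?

No

There is one path between kappa and lam:
Path 1: kappa ← alpha → lam
  alpha is a fork and alpha is not conditioned on — no node blocks this path, so it is active.
Because an active path exists, kappa and lam are not d-separated.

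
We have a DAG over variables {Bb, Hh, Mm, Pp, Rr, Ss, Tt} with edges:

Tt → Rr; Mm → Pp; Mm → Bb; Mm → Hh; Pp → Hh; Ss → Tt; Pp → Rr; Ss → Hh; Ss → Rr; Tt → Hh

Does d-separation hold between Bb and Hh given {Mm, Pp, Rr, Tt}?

Yes

Enumerating the 6 paths from Bb to Hh and testing each for blocking by {Mm, Pp, Rr, Tt}:
Path 1: Bb ← Mm → Hh
  Mm is a fork here and Mm is conditioned on, so the path is blocked at Mm.
Path 2: Bb ← Mm → Pp → Hh
  Mm is a fork here and Mm is conditioned on, so the path is blocked at Mm.
Path 3: Bb ← Mm → Pp → Rr ← Tt → Hh
  Mm is a fork here and Mm is conditioned on, so the path is blocked at Mm.
Path 4: Bb ← Mm → Pp → Rr ← Tt ← Ss → Hh
  Mm is a fork here and Mm is conditioned on, so the path is blocked at Mm.
Path 5: Bb ← Mm → Pp → Rr ← Ss → Hh
  Mm is a fork here and Mm is conditioned on, so the path is blocked at Mm.
Path 6: Bb ← Mm → Pp → Rr ← Ss → Tt → Hh
  Mm is a fork here and Mm is conditioned on, so the path is blocked at Mm.
Every path is blocked, so Bb and Hh are d-separated given {Mm, Pp, Rr, Tt}.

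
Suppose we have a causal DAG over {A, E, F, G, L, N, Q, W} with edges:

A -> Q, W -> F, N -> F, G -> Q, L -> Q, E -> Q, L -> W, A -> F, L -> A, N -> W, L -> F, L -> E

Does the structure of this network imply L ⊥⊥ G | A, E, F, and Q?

No — L and G are not d-separated given {A, E, F, Q}.

Enumerating the 6 paths from L to G and testing each for blocking by {A, E, F, Q}:
  1. L → W ← N → F ← A → Q ← G — W:collider[open]; N:fork[open]; F:collider[open]; A:fork[blocks]; Q:collider[open] ⇒ blocked
  2. L → W → F ← A → Q ← G — W:chain[open]; F:collider[open]; A:fork[blocks]; Q:collider[open] ⇒ blocked
  3. L → E → Q ← G — E:chain[blocks]; Q:collider[open] ⇒ blocked
  4. L → Q ← G — Q:collider[open] ⇒ active
  5. L → F ← A → Q ← G — F:collider[open]; A:fork[blocks]; Q:collider[open] ⇒ blocked
  6. L → A → Q ← G — A:chain[blocks]; Q:collider[open] ⇒ blocked
Because an active path exists, L and G are not d-separated.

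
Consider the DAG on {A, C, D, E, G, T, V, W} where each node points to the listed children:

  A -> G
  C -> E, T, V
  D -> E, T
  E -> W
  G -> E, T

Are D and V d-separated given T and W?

No

We examine all 4 paths between D and V:
  1. D → E ← C → V — E:collider[open]; C:fork[open] ⇒ active
  2. D → E ← G → T ← C → V — E:collider[open]; G:fork[open]; T:collider[open]; C:fork[open] ⇒ active
  3. D → T ← C → V — T:collider[open]; C:fork[open] ⇒ active
  4. D → T ← G → E ← C → V — T:collider[open]; G:fork[open]; E:collider[open]; C:fork[open] ⇒ active
At least one path is unblocked, so d-separation fails.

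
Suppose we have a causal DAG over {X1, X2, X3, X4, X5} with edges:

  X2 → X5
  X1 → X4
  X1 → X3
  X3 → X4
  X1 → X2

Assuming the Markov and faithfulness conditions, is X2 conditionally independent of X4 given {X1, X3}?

2 paths connect X2 and X4; each must be blocked for d-separation to hold:
Path 1: X2 ← X1 → X4
  X1 is a fork here and X1 is conditioned on, so the path is blocked at X1.
Path 2: X2 ← X1 → X3 → X4
  X1 is a fork here and X1 is conditioned on, so the path is blocked at X1.
Since every path is blocked, d-separation holds.

Yes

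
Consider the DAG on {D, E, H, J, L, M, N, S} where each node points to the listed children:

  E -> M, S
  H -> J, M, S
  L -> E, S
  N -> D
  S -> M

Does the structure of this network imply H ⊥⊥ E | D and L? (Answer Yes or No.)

There are 6 undirected paths between H and E; checking each against the conditioning set {D, L}:
  1. H → S ← E — S:collider[blocks] ⇒ blocked
  2. H → S ← L → E — S:collider[blocks]; L:fork[blocks] ⇒ blocked
  3. H → S → M ← E — S:chain[open]; M:collider[blocks] ⇒ blocked
  4. H → M ← S ← E — M:collider[blocks]; S:chain[open] ⇒ blocked
  5. H → M ← S ← L → E — M:collider[blocks]; S:chain[open]; L:fork[blocks] ⇒ blocked
  6. H → M ← E — M:collider[blocks] ⇒ blocked
Since every path is blocked, d-separation holds.

Yes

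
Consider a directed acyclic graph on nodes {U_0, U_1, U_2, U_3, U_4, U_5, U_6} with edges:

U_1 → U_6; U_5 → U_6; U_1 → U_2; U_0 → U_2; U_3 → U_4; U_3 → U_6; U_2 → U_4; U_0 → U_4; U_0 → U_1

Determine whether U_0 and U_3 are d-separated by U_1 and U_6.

Enumerating the 6 paths from U_0 to U_3 and testing each for blocking by {U_1, U_6}:
Path 1: U_0 → U_2 ← U_1 → U_6 ← U_3
  U_2 is a collider here and neither U_2 nor any of its descendants is conditioned on, so the collider stays closed — the path is blocked at U_2.
Path 2: U_0 → U_2 → U_4 ← U_3
  U_4 is a collider here and neither U_4 nor any of its descendants is conditioned on, so the collider stays closed — the path is blocked at U_4.
Path 3: U_0 → U_1 → U_2 → U_4 ← U_3
  U_1 is a chain here and U_1 is conditioned on, so the path is blocked at U_1.
Path 4: U_0 → U_1 → U_6 ← U_3
  U_1 is a chain here and U_1 is conditioned on, so the path is blocked at U_1.
Path 5: U_0 → U_4 ← U_2 ← U_1 → U_6 ← U_3
  U_4 is a collider here and neither U_4 nor any of its descendants is conditioned on, so the collider stays closed — the path is blocked at U_4.
Path 6: U_0 → U_4 ← U_3
  U_4 is a collider here and neither U_4 nor any of its descendants is conditioned on, so the collider stays closed — the path is blocked at U_4.
All paths are blocked; U_0 ⊥ U_3 | {U_1, U_6} holds.

Yes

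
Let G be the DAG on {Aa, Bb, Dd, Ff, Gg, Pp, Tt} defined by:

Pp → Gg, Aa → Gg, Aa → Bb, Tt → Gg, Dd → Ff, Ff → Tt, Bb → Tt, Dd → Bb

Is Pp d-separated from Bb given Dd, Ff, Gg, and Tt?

No

We examine all 3 paths between Pp and Bb:
Path 1: Pp → Gg ← Aa → Bb
  Gg is a collider and Gg is conditioned on, which opens it; Aa is a fork and Aa is not conditioned on — no node blocks this path, so it is active.
Path 2: Pp → Gg ← Tt ← Bb
  Tt is a chain here and Tt is conditioned on, so the path is blocked at Tt.
Path 3: Pp → Gg ← Tt ← Ff ← Dd → Bb
  Tt is a chain here and Tt is conditioned on, so the path is blocked at Tt.
Since the path Pp → Gg ← Aa → Bb is active, Pp and Bb are not d-separated given {Dd, Ff, Gg, Tt}.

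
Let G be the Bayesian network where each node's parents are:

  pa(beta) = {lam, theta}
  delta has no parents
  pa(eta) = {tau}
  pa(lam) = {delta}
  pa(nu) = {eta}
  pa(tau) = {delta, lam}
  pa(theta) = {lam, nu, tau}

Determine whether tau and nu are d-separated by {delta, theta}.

No

There are 6 undirected paths between tau and nu; checking each against the conditioning set {delta, theta}:
  1. tau ← delta → lam → beta ← theta ← nu — delta:fork[blocks]; lam:chain[open]; beta:collider[blocks]; theta:chain[blocks] ⇒ blocked
  2. tau ← delta → lam → theta ← nu — delta:fork[blocks]; lam:chain[open]; theta:collider[open] ⇒ blocked
  3. tau ← lam → beta ← theta ← nu — lam:fork[open]; beta:collider[blocks]; theta:chain[blocks] ⇒ blocked
  4. tau ← lam → theta ← nu — lam:fork[open]; theta:collider[open] ⇒ active
  5. tau → eta → nu — eta:chain[open] ⇒ active
  6. tau → theta ← nu — theta:collider[open] ⇒ active
Because an active path exists, tau and nu are not d-separated.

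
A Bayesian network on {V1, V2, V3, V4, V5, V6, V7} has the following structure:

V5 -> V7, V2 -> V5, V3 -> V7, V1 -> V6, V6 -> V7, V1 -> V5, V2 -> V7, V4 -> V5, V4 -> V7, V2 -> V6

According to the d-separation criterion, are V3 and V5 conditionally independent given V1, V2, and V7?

No

6 paths connect V3 and V5; each must be blocked for d-separation to hold:
Path 1: V3 → V7 ← V2 → V6 ← V1 → V5
  V2 is a fork here and V2 is conditioned on, so the path is blocked at V2.
Path 2: V3 → V7 ← V2 → V5
  V2 is a fork here and V2 is conditioned on, so the path is blocked at V2.
Path 3: V3 → V7 ← V4 → V5
  V7 is a collider and V7 is conditioned on, which opens it; V4 is a fork and V4 is not conditioned on — no node blocks this path, so it is active.
Path 4: V3 → V7 ← V6 ← V1 → V5
  V1 is a fork here and V1 is conditioned on, so the path is blocked at V1.
Path 5: V3 → V7 ← V6 ← V2 → V5
  V2 is a fork here and V2 is conditioned on, so the path is blocked at V2.
Path 6: V3 → V7 ← V5
  V7 is a collider and V7 is conditioned on, which opens it — no node blocks this path, so it is active.
Since the path V3 → V7 ← V4 → V5 is active, V3 and V5 are not d-separated given {V1, V2, V7}.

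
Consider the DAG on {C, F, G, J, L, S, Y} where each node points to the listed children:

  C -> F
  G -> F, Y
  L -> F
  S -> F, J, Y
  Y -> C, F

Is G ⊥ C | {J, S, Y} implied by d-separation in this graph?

Yes

We examine all 6 paths between G and C:
Path 1: G → Y → C
  Y is a chain here and Y is conditioned on, so the path is blocked at Y.
Path 2: G → Y ← S → F ← C
  S is a fork here and S is conditioned on, so the path is blocked at S.
Path 3: G → Y → F ← C
  Y is a chain here and Y is conditioned on, so the path is blocked at Y.
Path 4: G → F ← C
  F is a collider here and neither F nor any of its descendants is conditioned on, so the collider stays closed — the path is blocked at F.
Path 5: G → F ← Y → C
  F is a collider here and neither F nor any of its descendants is conditioned on, so the collider stays closed — the path is blocked at F.
Path 6: G → F ← S → Y → C
  F is a collider here and neither F nor any of its descendants is conditioned on, so the collider stays closed — the path is blocked at F.
Since every path is blocked, d-separation holds.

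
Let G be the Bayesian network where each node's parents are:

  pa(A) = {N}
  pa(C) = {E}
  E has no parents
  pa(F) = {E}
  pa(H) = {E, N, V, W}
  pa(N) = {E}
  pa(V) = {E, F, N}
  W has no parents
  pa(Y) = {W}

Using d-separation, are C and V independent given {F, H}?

No

6 paths connect C and V; each must be blocked for d-separation to hold:
  1. C ← E → H ← N → V — E:fork[open]; H:collider[open]; N:fork[open] ⇒ active
  2. C ← E → H ← V — E:fork[open]; H:collider[open] ⇒ active
  3. C ← E → F → V — E:fork[open]; F:chain[blocks] ⇒ blocked
  4. C ← E → N → H ← V — E:fork[open]; N:chain[open]; H:collider[open] ⇒ active
  5. C ← E → N → V — E:fork[open]; N:chain[open] ⇒ active
  6. C ← E → V — E:fork[open] ⇒ active
Because an active path exists, C and V are not d-separated.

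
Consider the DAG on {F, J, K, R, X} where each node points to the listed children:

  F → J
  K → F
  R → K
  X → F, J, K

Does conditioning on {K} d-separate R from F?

No

Enumerating the 3 paths from R to F and testing each for blocking by {K}:
  1. R → K → F — K:chain[blocks] ⇒ blocked
  2. R → K ← X → F — K:collider[open]; X:fork[open] ⇒ active
  3. R → K ← X → J ← F — K:collider[open]; X:fork[open]; J:collider[blocks] ⇒ blocked
Because an active path exists, R and F are not d-separated.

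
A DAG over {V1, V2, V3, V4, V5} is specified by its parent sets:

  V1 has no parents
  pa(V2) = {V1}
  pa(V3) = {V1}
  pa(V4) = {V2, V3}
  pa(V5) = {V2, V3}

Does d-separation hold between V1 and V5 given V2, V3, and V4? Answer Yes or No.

Yes

There are 4 undirected paths between V1 and V5; checking each against the conditioning set {V2, V3, V4}:
  1. V1 → V2 → V5 — V2:chain[blocks] ⇒ blocked
  2. V1 → V2 → V4 ← V3 → V5 — V2:chain[blocks]; V4:collider[open]; V3:fork[blocks] ⇒ blocked
  3. V1 → V3 → V5 — V3:chain[blocks] ⇒ blocked
  4. V1 → V3 → V4 ← V2 → V5 — V3:chain[blocks]; V4:collider[open]; V2:fork[blocks] ⇒ blocked
Every path is blocked, so V1 and V5 are d-separated given {V2, V3, V4}.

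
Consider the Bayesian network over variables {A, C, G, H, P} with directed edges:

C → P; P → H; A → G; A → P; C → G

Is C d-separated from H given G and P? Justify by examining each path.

There are 2 undirected paths between C and H; checking each against the conditioning set {G, P}:
  1. C → G ← A → P → H — G:collider[open]; A:fork[open]; P:chain[blocks] ⇒ blocked
  2. C → P → H — P:chain[blocks] ⇒ blocked
Since every path is blocked, d-separation holds.

Yes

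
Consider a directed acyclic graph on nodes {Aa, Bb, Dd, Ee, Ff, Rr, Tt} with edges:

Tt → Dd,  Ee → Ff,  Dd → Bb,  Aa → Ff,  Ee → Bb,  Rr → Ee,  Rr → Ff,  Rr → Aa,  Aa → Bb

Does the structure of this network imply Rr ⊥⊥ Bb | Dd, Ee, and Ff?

There are 6 undirected paths between Rr and Bb; checking each against the conditioning set {Dd, Ee, Ff}:
Path 1: Rr → Aa → Bb
  Aa is a chain and Aa is not conditioned on — no node blocks this path, so it is active.
Path 2: Rr → Aa → Ff ← Ee → Bb
  Ee is a fork here and Ee is conditioned on, so the path is blocked at Ee.
Path 3: Rr → Ff ← Aa → Bb
  Ff is a collider and Ff is conditioned on, which opens it; Aa is a fork and Aa is not conditioned on — no node blocks this path, so it is active.
Path 4: Rr → Ff ← Ee → Bb
  Ee is a fork here and Ee is conditioned on, so the path is blocked at Ee.
Path 5: Rr → Ee → Bb
  Ee is a chain here and Ee is conditioned on, so the path is blocked at Ee.
Path 6: Rr → Ee → Ff ← Aa → Bb
  Ee is a chain here and Ee is conditioned on, so the path is blocked at Ee.
Since the path Rr → Aa → Bb is active, Rr and Bb are not d-separated given {Dd, Ee, Ff}.

No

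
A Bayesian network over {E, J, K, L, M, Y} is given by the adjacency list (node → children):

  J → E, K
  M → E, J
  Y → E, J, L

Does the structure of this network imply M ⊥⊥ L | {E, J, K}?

No — M and L are not d-separated given {E, J, K}.

There are 4 undirected paths between M and L; checking each against the conditioning set {E, J, K}:
Path 1: M → E ← J ← Y → L
  J is a chain here and J is conditioned on, so the path is blocked at J.
Path 2: M → E ← Y → L
  E is a collider and E is conditioned on, which opens it; Y is a fork and Y is not conditioned on — no node blocks this path, so it is active.
Path 3: M → J → E ← Y → L
  J is a chain here and J is conditioned on, so the path is blocked at J.
Path 4: M → J ← Y → L
  J is a collider and J is conditioned on, which opens it; Y is a fork and Y is not conditioned on — no node blocks this path, so it is active.
Since the path M → E ← Y → L is active, M and L are not d-separated given {E, J, K}.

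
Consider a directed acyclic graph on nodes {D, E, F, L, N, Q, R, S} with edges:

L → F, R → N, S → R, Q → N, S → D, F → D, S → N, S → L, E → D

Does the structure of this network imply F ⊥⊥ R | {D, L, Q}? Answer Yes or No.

No

There are 4 undirected paths between F and R; checking each against the conditioning set {D, L, Q}:
  1. F → D ← S → R — D:collider[open]; S:fork[open] ⇒ active
  2. F → D ← S → N ← R — D:collider[open]; S:fork[open]; N:collider[blocks] ⇒ blocked
  3. F ← L ← S → R — L:chain[blocks]; S:fork[open] ⇒ blocked
  4. F ← L ← S → N ← R — L:chain[blocks]; S:fork[open]; N:collider[blocks] ⇒ blocked
Because an active path exists, F and R are not d-separated.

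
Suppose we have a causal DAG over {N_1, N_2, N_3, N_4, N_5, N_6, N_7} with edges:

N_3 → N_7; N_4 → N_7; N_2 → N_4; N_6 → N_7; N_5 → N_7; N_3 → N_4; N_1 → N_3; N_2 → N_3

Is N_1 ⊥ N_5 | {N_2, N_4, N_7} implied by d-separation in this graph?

No

There are 3 undirected paths between N_1 and N_5; checking each against the conditioning set {N_2, N_4, N_7}:
Path 1: N_1 → N_3 → N_4 → N_7 ← N_5
  N_4 is a chain here and N_4 is conditioned on, so the path is blocked at N_4.
Path 2: N_1 → N_3 → N_7 ← N_5
  N_3 is a chain and N_3 is not conditioned on; N_7 is a collider and N_7 is conditioned on, which opens it — no node blocks this path, so it is active.
Path 3: N_1 → N_3 ← N_2 → N_4 → N_7 ← N_5
  N_2 is a fork here and N_2 is conditioned on, so the path is blocked at N_2.
Since the path N_1 → N_3 → N_7 ← N_5 is active, N_1 and N_5 are not d-separated given {N_2, N_4, N_7}.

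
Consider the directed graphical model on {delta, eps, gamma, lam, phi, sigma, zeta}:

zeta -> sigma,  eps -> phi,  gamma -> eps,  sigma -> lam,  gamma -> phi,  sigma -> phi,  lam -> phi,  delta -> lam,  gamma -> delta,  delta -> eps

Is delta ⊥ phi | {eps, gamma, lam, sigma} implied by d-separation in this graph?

We examine all 6 paths between delta and phi:
  1. delta → eps → phi — eps:chain[blocks] ⇒ blocked
  2. delta → eps ← gamma → phi — eps:collider[open]; gamma:fork[blocks] ⇒ blocked
  3. delta ← gamma → phi — gamma:fork[blocks] ⇒ blocked
  4. delta ← gamma → eps → phi — gamma:fork[blocks]; eps:chain[blocks] ⇒ blocked
  5. delta → lam → phi — lam:chain[blocks] ⇒ blocked
  6. delta → lam ← sigma → phi — lam:collider[open]; sigma:fork[blocks] ⇒ blocked
Since every path is blocked, d-separation holds.

Yes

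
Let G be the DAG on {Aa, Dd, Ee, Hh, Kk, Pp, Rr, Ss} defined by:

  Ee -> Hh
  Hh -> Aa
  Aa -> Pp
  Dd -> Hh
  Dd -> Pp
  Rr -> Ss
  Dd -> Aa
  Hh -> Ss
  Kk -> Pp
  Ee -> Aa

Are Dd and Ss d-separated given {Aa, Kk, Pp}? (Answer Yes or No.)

No

5 paths connect Dd and Ss; each must be blocked for d-separation to hold:
Path 1: Dd → Aa ← Hh → Ss
  Aa is a collider and Aa is conditioned on, which opens it; Hh is a fork and Hh is not conditioned on — no node blocks this path, so it is active.
Path 2: Dd → Aa ← Ee → Hh → Ss
  Aa is a collider and Aa is conditioned on, which opens it; Ee is a fork and Ee is not conditioned on; Hh is a chain and Hh is not conditioned on — no node blocks this path, so it is active.
Path 3: Dd → Hh → Ss
  Hh is a chain and Hh is not conditioned on — no node blocks this path, so it is active.
Path 4: Dd → Pp ← Aa ← Hh → Ss
  Aa is a chain here and Aa is conditioned on, so the path is blocked at Aa.
Path 5: Dd → Pp ← Aa ← Ee → Hh → Ss
  Aa is a chain here and Aa is conditioned on, so the path is blocked at Aa.
At least one path is unblocked, so d-separation fails.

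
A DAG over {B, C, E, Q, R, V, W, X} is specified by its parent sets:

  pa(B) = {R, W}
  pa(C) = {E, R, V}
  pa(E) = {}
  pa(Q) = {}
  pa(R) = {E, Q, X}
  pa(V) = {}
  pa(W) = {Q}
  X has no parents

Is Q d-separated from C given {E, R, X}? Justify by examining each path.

Yes

4 paths connect Q and C; each must be blocked for d-separation to hold:
  1. Q → W → B ← R → C — W:chain[open]; B:collider[blocks]; R:fork[blocks] ⇒ blocked
  2. Q → W → B ← R ← E → C — W:chain[open]; B:collider[blocks]; R:chain[blocks]; E:fork[blocks] ⇒ blocked
  3. Q → R → C — R:chain[blocks] ⇒ blocked
  4. Q → R ← E → C — R:collider[open]; E:fork[blocks] ⇒ blocked
Since every path is blocked, d-separation holds.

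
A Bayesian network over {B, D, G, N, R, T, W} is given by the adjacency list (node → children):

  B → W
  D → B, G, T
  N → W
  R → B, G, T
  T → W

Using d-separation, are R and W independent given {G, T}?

No

We examine all 6 paths between R and W:
Path 1: R → B → W
  B is a chain and B is not conditioned on — no node blocks this path, so it is active.
Path 2: R → B ← D → T → W
  B is a collider here and neither B nor any of its descendants is conditioned on, so the collider stays closed — the path is blocked at B.
Path 3: R → G ← D → B → W
  G is a collider and G is conditioned on, which opens it; D is a fork and D is not conditioned on; B is a chain and B is not conditioned on — no node blocks this path, so it is active.
Path 4: R → G ← D → T → W
  T is a chain here and T is conditioned on, so the path is blocked at T.
Path 5: R → T → W
  T is a chain here and T is conditioned on, so the path is blocked at T.
Path 6: R → T ← D → B → W
  T is a collider and T is conditioned on, which opens it; D is a fork and D is not conditioned on; B is a chain and B is not conditioned on — no node blocks this path, so it is active.
Since the path R → B → W is active, R and W are not d-separated given {G, T}.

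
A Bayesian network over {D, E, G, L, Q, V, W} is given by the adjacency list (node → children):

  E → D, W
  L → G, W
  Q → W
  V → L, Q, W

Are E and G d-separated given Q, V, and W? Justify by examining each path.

No

3 paths connect E and G; each must be blocked for d-separation to hold:
  1. E → W ← L → G — W:collider[open]; L:fork[open] ⇒ active
  2. E → W ← Q ← V → L → G — W:collider[open]; Q:chain[blocks]; V:fork[blocks]; L:chain[open] ⇒ blocked
  3. E → W ← V → L → G — W:collider[open]; V:fork[blocks]; L:chain[open] ⇒ blocked
At least one path is unblocked, so d-separation fails.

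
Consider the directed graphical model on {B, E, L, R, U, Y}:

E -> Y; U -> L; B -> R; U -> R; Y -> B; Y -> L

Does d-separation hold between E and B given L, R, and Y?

Yes

2 paths connect E and B; each must be blocked for d-separation to hold:
  1. E → Y → L ← U → R ← B — Y:chain[blocks]; L:collider[open]; U:fork[open]; R:collider[open] ⇒ blocked
  2. E → Y → B — Y:chain[blocks] ⇒ blocked
All paths are blocked; E ⊥ B | {L, R, Y} holds.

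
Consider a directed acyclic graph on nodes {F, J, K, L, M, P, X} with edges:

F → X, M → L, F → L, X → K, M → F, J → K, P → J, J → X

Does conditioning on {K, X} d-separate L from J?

No

4 paths connect L and J; each must be blocked for d-separation to hold:
  1. L ← M → F → X ← J — M:fork[open]; F:chain[open]; X:collider[open] ⇒ active
  2. L ← M → F → X → K ← J — M:fork[open]; F:chain[open]; X:chain[blocks]; K:collider[open] ⇒ blocked
  3. L ← F → X ← J — F:fork[open]; X:collider[open] ⇒ active
  4. L ← F → X → K ← J — F:fork[open]; X:chain[blocks]; K:collider[open] ⇒ blocked
Since the path L ← M → F → X ← J is active, L and J are not d-separated given {K, X}.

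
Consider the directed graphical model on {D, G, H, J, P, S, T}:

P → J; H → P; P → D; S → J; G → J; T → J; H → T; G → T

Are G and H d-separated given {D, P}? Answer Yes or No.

4 paths connect G and H; each must be blocked for d-separation to hold:
Path 1: G → J ← T ← H
  J is a collider here and neither J nor any of its descendants is conditioned on, so the collider stays closed — the path is blocked at J.
Path 2: G → J ← P ← H
  J is a collider here and neither J nor any of its descendants is conditioned on, so the collider stays closed — the path is blocked at J.
Path 3: G → T → J ← P ← H
  J is a collider here and neither J nor any of its descendants is conditioned on, so the collider stays closed — the path is blocked at J.
Path 4: G → T ← H
  T is a collider here and neither T nor any of its descendants is conditioned on, so the collider stays closed — the path is blocked at T.
Since every path is blocked, d-separation holds.

Yes — G and H are d-separated given {D, P}.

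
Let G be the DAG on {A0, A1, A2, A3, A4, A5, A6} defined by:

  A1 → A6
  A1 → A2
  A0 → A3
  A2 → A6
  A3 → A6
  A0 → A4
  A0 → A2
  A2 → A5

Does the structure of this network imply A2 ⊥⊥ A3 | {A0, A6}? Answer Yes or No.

No — A2 and A3 are not d-separated given {A0, A6}.

We examine all 3 paths between A2 and A3:
  1. A2 ← A0 → A3 — A0:fork[blocks] ⇒ blocked
  2. A2 ← A1 → A6 ← A3 — A1:fork[open]; A6:collider[open] ⇒ active
  3. A2 → A6 ← A3 — A6:collider[open] ⇒ active
Because an active path exists, A2 and A3 are not d-separated.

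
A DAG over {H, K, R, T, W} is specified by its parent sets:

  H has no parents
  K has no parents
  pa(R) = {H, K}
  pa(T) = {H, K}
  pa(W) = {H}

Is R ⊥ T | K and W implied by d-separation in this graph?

There are 2 undirected paths between R and T; checking each against the conditioning set {K, W}:
Path 1: R ← K → T
  K is a fork here and K is conditioned on, so the path is blocked at K.
Path 2: R ← H → T
  H is a fork and H is not conditioned on — no node blocks this path, so it is active.
Since the path R ← H → T is active, R and T are not d-separated given {K, W}.

No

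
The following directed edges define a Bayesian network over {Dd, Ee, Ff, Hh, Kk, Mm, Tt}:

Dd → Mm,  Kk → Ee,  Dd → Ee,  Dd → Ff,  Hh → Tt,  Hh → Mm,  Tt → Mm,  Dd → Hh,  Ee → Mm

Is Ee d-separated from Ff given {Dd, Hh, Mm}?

4 paths connect Ee and Ff; each must be blocked for d-separation to hold:
Path 1: Ee → Mm ← Tt ← Hh ← Dd → Ff
  Hh is a chain here and Hh is conditioned on, so the path is blocked at Hh.
Path 2: Ee → Mm ← Dd → Ff
  Dd is a fork here and Dd is conditioned on, so the path is blocked at Dd.
Path 3: Ee → Mm ← Hh ← Dd → Ff
  Hh is a chain here and Hh is conditioned on, so the path is blocked at Hh.
Path 4: Ee ← Dd → Ff
  Dd is a fork here and Dd is conditioned on, so the path is blocked at Dd.
All paths are blocked; Ee ⊥ Ff | {Dd, Hh, Mm} holds.

Yes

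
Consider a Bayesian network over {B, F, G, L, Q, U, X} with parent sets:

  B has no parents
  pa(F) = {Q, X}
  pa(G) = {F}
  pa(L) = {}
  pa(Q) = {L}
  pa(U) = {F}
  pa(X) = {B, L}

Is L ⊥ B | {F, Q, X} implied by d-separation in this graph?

There are 2 undirected paths between L and B; checking each against the conditioning set {F, Q, X}:
  1. L → Q → F ← X ← B — Q:chain[blocks]; F:collider[open]; X:chain[blocks] ⇒ blocked
  2. L → X ← B — X:collider[open] ⇒ active
At least one path is unblocked, so d-separation fails.

No — L and B are not d-separated given {F, Q, X}.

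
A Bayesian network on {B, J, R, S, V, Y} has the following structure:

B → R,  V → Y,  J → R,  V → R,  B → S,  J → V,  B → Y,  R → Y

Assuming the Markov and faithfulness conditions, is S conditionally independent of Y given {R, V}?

No

We examine all 4 paths between S and Y:
  1. S ← B → Y — B:fork[open] ⇒ active
  2. S ← B → R → Y — B:fork[open]; R:chain[blocks] ⇒ blocked
  3. S ← B → R ← J → V → Y — B:fork[open]; R:collider[open]; J:fork[open]; V:chain[blocks] ⇒ blocked
  4. S ← B → R ← V → Y — B:fork[open]; R:collider[open]; V:fork[blocks] ⇒ blocked
Since the path S ← B → Y is active, S and Y are not d-separated given {R, V}.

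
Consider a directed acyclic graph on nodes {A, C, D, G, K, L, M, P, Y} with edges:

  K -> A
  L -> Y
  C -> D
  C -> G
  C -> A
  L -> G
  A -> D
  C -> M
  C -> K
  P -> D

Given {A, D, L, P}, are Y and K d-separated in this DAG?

Yes

3 paths connect Y and K; each must be blocked for d-separation to hold:
Path 1: Y ← L → G ← C → D ← A ← K
  L is a fork here and L is conditioned on, so the path is blocked at L.
Path 2: Y ← L → G ← C → A ← K
  L is a fork here and L is conditioned on, so the path is blocked at L.
Path 3: Y ← L → G ← C → K
  L is a fork here and L is conditioned on, so the path is blocked at L.
All paths are blocked; Y ⊥ K | {A, D, L, P} holds.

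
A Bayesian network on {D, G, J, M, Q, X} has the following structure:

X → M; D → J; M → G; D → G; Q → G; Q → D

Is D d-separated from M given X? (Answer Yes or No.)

Yes

Enumerating the 2 paths from D to M and testing each for blocking by {X}:
Path 1: D ← Q → G ← M
  G is a collider here and neither G nor any of its descendants is conditioned on, so the collider stays closed — the path is blocked at G.
Path 2: D → G ← M
  G is a collider here and neither G nor any of its descendants is conditioned on, so the collider stays closed — the path is blocked at G.
Every path is blocked, so D and M are d-separated given {X}.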